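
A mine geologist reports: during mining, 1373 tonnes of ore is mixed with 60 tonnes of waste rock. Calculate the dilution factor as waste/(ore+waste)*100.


4.187%

Total material = ore + waste
= 1373 + 60 = 1433 tonnes
Dilution = waste / total * 100
= 60 / 1433 * 100
= 0.04187020237 * 100
= 4.187%


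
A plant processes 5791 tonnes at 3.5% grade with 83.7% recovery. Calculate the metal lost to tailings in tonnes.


Total metal in feed:
= 5791 * 3.5 / 100 = 202.685 tonnes
Metal recovered:
= 202.685 * 83.7 / 100 = 169.647345 tonnes
Metal lost to tailings:
= 202.685 - 169.647345
= 33.0377 tonnes

33.0377 tonnes


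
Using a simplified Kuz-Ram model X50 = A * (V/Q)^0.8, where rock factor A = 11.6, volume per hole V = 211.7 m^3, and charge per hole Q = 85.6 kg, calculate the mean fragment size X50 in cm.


Compute V/Q:
V/Q = 211.7 / 85.6 = 2.473130841
Raise to the power 0.8:
(V/Q)^0.8 = 2.473130841^0.8 = 2.063467698
Multiply by A:
X50 = 11.6 * 2.063467698
= 23.9362 cm

23.9362 cm


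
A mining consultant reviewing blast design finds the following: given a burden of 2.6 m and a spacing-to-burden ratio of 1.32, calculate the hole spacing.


3.432 m

Spacing = burden * ratio
= 2.6 * 1.32
= 3.432 m


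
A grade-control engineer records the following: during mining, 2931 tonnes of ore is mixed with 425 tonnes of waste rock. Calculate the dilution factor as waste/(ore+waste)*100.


Total material = ore + waste
= 2931 + 425 = 3356 tonnes
Dilution = waste / total * 100
= 425 / 3356 * 100
= 0.1266388558 * 100
= 12.6639%

12.6639%


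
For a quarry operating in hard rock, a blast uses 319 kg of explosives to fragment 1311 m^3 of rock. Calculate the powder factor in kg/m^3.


0.2433 kg/m^3

Powder factor = explosive mass / rock volume
= 319 / 1311
= 0.2433 kg/m^3


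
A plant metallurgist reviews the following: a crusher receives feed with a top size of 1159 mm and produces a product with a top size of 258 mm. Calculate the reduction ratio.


4.4922

Reduction ratio = feed size / product size
= 1159 / 258
= 4.4922


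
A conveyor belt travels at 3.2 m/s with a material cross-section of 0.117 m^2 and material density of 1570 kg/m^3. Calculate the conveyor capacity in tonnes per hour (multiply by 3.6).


Volumetric flow = speed * area
= 3.2 * 0.117 = 0.3744 m^3/s
Mass flow = volumetric * density
= 0.3744 * 1570 = 587.808 kg/s
Convert to t/h: multiply by 3.6
Capacity = 587.808 * 3.6
= 2116.1088 t/h

2116.1088 t/h


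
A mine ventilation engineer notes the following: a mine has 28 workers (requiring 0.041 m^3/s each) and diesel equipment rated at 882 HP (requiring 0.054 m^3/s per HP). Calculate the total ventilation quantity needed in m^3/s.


Airflow for workers:
Q_people = 28 * 0.041 = 1.148 m^3/s
Airflow for diesel equipment:
Q_diesel = 882 * 0.054 = 47.628 m^3/s
Total ventilation:
Q_total = 1.148 + 47.628
= 48.776 m^3/s

48.776 m^3/s


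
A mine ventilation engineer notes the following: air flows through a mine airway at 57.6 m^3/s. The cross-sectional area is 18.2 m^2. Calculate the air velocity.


3.1648 m/s

Velocity = flow rate / cross-sectional area
= 57.6 / 18.2
= 3.1648 m/s


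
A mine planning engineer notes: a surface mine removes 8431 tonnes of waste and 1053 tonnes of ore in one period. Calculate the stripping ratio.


Stripping ratio = waste tonnage / ore tonnage
= 8431 / 1053
= 8.0066

8.0066


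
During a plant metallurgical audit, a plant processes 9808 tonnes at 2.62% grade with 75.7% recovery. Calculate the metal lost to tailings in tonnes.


Total metal in feed:
= 9808 * 2.62 / 100 = 256.9696 tonnes
Metal recovered:
= 256.9696 * 75.7 / 100 = 194.5259872 tonnes
Metal lost to tailings:
= 256.9696 - 194.5259872
= 62.4436 tonnes

62.4436 tonnes


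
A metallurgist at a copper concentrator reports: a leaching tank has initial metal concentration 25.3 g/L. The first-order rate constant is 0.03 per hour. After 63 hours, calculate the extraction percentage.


Compute the exponent:
-k * t = -0.03 * 63 = -1.89
Remaining concentration:
C = 25.3 * exp(-1.89)
= 25.3 * 0.1510718088
= 3.822116764 g/L
Extracted = 25.3 - 3.822116764 = 21.47788324 g/L
Extraction % = 21.47788324 / 25.3 * 100
= 84.8928%

84.8928%


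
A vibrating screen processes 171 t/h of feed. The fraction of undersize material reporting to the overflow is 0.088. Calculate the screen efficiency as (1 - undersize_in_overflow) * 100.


91.2%

Screen efficiency = (1 - fraction of undersize in overflow) * 100
= (1 - 0.088) * 100
= 0.912 * 100
= 91.2%


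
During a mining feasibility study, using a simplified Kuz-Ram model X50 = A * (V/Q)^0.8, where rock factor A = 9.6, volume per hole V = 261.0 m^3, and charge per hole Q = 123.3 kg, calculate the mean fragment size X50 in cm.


17.4909 cm

Compute V/Q:
V/Q = 261.0 / 123.3 = 2.116788321
Raise to the power 0.8:
(V/Q)^0.8 = 2.116788321^0.8 = 1.821973033
Multiply by A:
X50 = 9.6 * 1.821973033
= 17.4909 cm


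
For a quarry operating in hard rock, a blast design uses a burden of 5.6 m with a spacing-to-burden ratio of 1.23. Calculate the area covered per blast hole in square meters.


First, find the spacing:
Spacing = burden * ratio = 5.6 * 1.23
= 6.888 m
Then, calculate the area:
Area = burden * spacing = 5.6 * 6.888
= 38.5728 m^2

38.5728 m^2


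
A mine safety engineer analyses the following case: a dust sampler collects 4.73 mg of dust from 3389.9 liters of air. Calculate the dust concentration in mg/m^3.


1.3953 mg/m^3

Convert liters to m^3: 1 m^3 = 1000 L
Concentration = mass / volume * 1000
= 4.73 / 3389.9 * 1000
= 0.001395321396 * 1000
= 1.3953 mg/m^3


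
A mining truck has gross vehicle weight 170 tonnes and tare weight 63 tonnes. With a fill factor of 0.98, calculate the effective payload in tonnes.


104.86 tonnes

Maximum payload = gross - tare
= 170 - 63 = 107 tonnes
Effective payload = max payload * fill factor
= 107 * 0.98
= 104.86 tonnes


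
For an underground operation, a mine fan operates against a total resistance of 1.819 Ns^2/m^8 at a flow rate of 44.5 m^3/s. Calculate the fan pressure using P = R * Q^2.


Compute Q^2:
Q^2 = 44.5^2 = 1980.25
Compute pressure:
P = R * Q^2 = 1.819 * 1980.25
= 3602.0748 Pa

3602.0748 Pa


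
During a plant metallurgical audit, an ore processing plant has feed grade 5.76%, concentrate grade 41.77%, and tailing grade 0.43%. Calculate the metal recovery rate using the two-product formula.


Using the two-product formula:
R = 100 * c * (f - t) / (f * (c - t))
Numerator = 100 * 41.77 * (5.76 - 0.43)
= 100 * 41.77 * 5.33
= 22263.41
Denominator = 5.76 * (41.77 - 0.43)
= 5.76 * 41.34
= 238.1184
R = 22263.41 / 238.1184
= 93.4972%

93.4972%


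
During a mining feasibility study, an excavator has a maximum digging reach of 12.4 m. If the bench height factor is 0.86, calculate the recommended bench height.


Bench height = reach * factor
= 12.4 * 0.86
= 10.664 m

10.664 m


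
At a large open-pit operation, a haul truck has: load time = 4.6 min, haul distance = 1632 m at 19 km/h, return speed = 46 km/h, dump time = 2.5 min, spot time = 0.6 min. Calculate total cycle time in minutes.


Convert haul speed to m/min: 19 * 1000/60 = 316.6666667 m/min
Haul time = 1632 / 316.6666667 = 5.153684211 min
Convert return speed to m/min: 46 * 1000/60 = 766.6666667 m/min
Return time = 1632 / 766.6666667 = 2.128695652 min
Total cycle time:
= 4.6 + 5.153684211 + 2.5 + 2.128695652 + 0.6
= 14.9824 min

14.9824 min


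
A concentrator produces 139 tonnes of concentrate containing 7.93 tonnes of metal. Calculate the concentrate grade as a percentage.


Grade = (metal in concentrate / concentrate mass) * 100
= (7.93 / 139) * 100
= 0.05705035971 * 100
= 5.705%

5.705%


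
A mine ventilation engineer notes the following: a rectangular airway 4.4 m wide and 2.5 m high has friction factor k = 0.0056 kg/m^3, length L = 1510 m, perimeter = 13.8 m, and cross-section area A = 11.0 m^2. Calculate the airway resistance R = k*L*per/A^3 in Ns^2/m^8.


Compute the numerator:
k * L * per = 0.0056 * 1510 * 13.8
= 116.6928
Compute the denominator:
A^3 = 11.0^3 = 1331
Resistance:
R = 116.6928 / 1331
= 0.0877 Ns^2/m^8

0.0877 Ns^2/m^8


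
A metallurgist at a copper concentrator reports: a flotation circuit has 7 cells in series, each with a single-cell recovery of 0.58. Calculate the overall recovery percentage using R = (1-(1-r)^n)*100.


99.7695%

Complement of single-cell recovery:
1 - r = 1 - 0.58 = 0.42
Raise to power n:
(1 - r)^7 = 0.42^7 = 0.002305393332
Overall recovery:
R = (1 - 0.002305393332) * 100
= 99.7695%


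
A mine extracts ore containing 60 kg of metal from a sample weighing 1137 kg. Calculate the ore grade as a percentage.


Ore grade = (metal mass / ore mass) * 100
= (60 / 1137) * 100
= 0.05277044855 * 100
= 5.277%

5.277%


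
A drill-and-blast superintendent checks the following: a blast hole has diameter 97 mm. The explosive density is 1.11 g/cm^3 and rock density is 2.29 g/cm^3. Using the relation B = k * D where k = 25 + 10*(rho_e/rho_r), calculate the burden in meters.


2.8952 m

First, compute k:
rho_e / rho_r = 1.11 / 2.29 = 0.4847161572
k = 25 + 10 * 0.4847161572 = 29.84716157
Then, compute burden:
B = k * D / 1000 = 29.84716157 * 97 / 1000
= 2895.174672 / 1000
= 2.8952 m


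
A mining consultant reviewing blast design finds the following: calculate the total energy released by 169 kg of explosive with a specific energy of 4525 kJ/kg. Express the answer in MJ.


764.725 MJ

Energy = mass * specific_energy / 1000
= 169 * 4525 / 1000
= 764725 / 1000
= 764.725 MJ


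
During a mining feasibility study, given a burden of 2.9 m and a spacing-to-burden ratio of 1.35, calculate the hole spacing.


Spacing = burden * ratio
= 2.9 * 1.35
= 3.915 m

3.915 m


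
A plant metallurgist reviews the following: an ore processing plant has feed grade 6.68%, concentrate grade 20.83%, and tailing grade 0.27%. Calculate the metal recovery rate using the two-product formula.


97.2182%

Using the two-product formula:
R = 100 * c * (f - t) / (f * (c - t))
Numerator = 100 * 20.83 * (6.68 - 0.27)
= 100 * 20.83 * 6.41
= 13352.03
Denominator = 6.68 * (20.83 - 0.27)
= 6.68 * 20.56
= 137.3408
R = 13352.03 / 137.3408
= 97.2182%


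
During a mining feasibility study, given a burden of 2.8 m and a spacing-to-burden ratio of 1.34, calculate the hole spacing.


Spacing = burden * ratio
= 2.8 * 1.34
= 3.752 m

3.752 m


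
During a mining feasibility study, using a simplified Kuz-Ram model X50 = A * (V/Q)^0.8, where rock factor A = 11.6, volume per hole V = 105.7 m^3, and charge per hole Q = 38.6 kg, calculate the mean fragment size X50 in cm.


Compute V/Q:
V/Q = 105.7 / 38.6 = 2.738341969
Raise to the power 0.8:
(V/Q)^0.8 = 2.738341969^0.8 = 2.238670344
Multiply by A:
X50 = 11.6 * 2.238670344
= 25.9686 cm

25.9686 cm


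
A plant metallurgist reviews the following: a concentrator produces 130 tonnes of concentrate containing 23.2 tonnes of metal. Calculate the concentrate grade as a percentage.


17.8462%

Grade = (metal in concentrate / concentrate mass) * 100
= (23.2 / 130) * 100
= 0.1784615385 * 100
= 17.8462%


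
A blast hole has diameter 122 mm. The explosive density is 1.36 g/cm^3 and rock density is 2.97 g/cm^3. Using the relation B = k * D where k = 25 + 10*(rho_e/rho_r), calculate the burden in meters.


3.6087 m

First, compute k:
rho_e / rho_r = 1.36 / 2.97 = 0.4579124579
k = 25 + 10 * 0.4579124579 = 29.57912458
Then, compute burden:
B = k * D / 1000 = 29.57912458 * 122 / 1000
= 3608.653199 / 1000
= 3.6087 m


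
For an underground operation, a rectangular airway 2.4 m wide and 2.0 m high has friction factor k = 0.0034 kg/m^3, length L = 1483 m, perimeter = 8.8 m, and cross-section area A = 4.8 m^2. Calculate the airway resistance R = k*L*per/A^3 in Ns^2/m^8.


Compute the numerator:
k * L * per = 0.0034 * 1483 * 8.8
= 44.37136
Compute the denominator:
A^3 = 4.8^3 = 110.592
Resistance:
R = 44.37136 / 110.592
= 0.4012 Ns^2/m^8

0.4012 Ns^2/m^8


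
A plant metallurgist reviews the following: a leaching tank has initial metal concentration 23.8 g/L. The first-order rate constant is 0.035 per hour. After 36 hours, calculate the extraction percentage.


71.6346%

Compute the exponent:
-k * t = -0.035 * 36 = -1.26
Remaining concentration:
C = 23.8 * exp(-1.26)
= 23.8 * 0.2836540265
= 6.750965831 g/L
Extracted = 23.8 - 6.750965831 = 17.04903417 g/L
Extraction % = 17.04903417 / 23.8 * 100
= 71.6346%


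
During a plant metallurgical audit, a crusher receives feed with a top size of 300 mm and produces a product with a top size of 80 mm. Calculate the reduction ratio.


Reduction ratio = feed size / product size
= 300 / 80
= 3.75

3.75


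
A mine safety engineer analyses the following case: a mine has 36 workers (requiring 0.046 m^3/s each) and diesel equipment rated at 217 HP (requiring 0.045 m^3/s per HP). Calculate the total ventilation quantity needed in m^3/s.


Airflow for workers:
Q_people = 36 * 0.046 = 1.656 m^3/s
Airflow for diesel equipment:
Q_diesel = 217 * 0.045 = 9.765 m^3/s
Total ventilation:
Q_total = 1.656 + 9.765
= 11.421 m^3/s

11.421 m^3/s


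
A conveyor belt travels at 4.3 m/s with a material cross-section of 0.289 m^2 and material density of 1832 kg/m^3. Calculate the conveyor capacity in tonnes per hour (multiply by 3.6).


8195.855 t/h

Volumetric flow = speed * area
= 4.3 * 0.289 = 1.2427 m^3/s
Mass flow = volumetric * density
= 1.2427 * 1832 = 2276.6264 kg/s
Convert to t/h: multiply by 3.6
Capacity = 2276.6264 * 3.6
= 8195.855 t/h


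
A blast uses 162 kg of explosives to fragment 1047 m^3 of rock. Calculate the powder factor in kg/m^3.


0.1547 kg/m^3

Powder factor = explosive mass / rock volume
= 162 / 1047
= 0.1547 kg/m^3


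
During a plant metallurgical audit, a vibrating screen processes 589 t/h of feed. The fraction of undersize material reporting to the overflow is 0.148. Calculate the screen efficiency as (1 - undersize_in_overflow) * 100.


Screen efficiency = (1 - fraction of undersize in overflow) * 100
= (1 - 0.148) * 100
= 0.852 * 100
= 85.2%

85.2%


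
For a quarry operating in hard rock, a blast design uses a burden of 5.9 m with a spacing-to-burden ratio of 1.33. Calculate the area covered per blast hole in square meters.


46.2973 m^2

First, find the spacing:
Spacing = burden * ratio = 5.9 * 1.33
= 7.847 m
Then, calculate the area:
Area = burden * spacing = 5.9 * 7.847
= 46.2973 m^2


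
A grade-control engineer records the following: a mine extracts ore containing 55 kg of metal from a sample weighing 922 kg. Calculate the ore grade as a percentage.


5.9653%

Ore grade = (metal mass / ore mass) * 100
= (55 / 922) * 100
= 0.05965292842 * 100
= 5.9653%


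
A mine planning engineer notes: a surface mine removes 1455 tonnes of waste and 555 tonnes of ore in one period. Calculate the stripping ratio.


2.6216

Stripping ratio = waste tonnage / ore tonnage
= 1455 / 555
= 2.6216


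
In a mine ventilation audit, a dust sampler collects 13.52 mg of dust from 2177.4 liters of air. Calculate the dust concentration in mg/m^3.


6.2092 mg/m^3

Convert liters to m^3: 1 m^3 = 1000 L
Concentration = mass / volume * 1000
= 13.52 / 2177.4 * 1000
= 0.006209240378 * 1000
= 6.2092 mg/m^3


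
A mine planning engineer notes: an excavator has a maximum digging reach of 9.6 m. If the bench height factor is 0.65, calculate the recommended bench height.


Bench height = reach * factor
= 9.6 * 0.65
= 6.24 m

6.24 m


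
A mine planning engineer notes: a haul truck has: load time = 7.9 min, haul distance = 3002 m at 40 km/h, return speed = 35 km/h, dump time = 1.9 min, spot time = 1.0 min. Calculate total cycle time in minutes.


20.4493 min

Convert haul speed to m/min: 40 * 1000/60 = 666.6666667 m/min
Haul time = 3002 / 666.6666667 = 4.503 min
Convert return speed to m/min: 35 * 1000/60 = 583.3333333 m/min
Return time = 3002 / 583.3333333 = 5.146285714 min
Total cycle time:
= 7.9 + 4.503 + 1.9 + 5.146285714 + 1.0
= 20.4493 min


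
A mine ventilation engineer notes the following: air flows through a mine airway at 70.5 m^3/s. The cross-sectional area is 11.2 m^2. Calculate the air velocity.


6.2946 m/s

Velocity = flow rate / cross-sectional area
= 70.5 / 11.2
= 6.2946 m/s


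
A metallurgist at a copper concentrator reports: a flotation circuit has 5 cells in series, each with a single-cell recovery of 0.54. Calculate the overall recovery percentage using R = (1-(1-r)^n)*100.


Complement of single-cell recovery:
1 - r = 1 - 0.54 = 0.46
Raise to power n:
(1 - r)^5 = 0.46^5 = 0.0205962976
Overall recovery:
R = (1 - 0.0205962976) * 100
= 97.9404%

97.9404%


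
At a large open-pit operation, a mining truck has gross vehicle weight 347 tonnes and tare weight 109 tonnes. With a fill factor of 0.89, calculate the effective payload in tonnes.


Maximum payload = gross - tare
= 347 - 109 = 238 tonnes
Effective payload = max payload * fill factor
= 238 * 0.89
= 211.82 tonnes

211.82 tonnes


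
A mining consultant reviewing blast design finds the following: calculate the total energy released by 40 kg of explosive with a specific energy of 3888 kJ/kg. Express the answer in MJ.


155.52 MJ

Energy = mass * specific_energy / 1000
= 40 * 3888 / 1000
= 155520 / 1000
= 155.52 MJ


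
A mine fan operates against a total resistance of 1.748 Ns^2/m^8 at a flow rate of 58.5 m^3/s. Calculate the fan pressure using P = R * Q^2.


5982.093 Pa

Compute Q^2:
Q^2 = 58.5^2 = 3422.25
Compute pressure:
P = R * Q^2 = 1.748 * 3422.25
= 5982.093 Pa


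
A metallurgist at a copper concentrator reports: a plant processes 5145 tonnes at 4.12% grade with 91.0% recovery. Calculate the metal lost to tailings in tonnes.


19.0777 tonnes

Total metal in feed:
= 5145 * 4.12 / 100 = 211.974 tonnes
Metal recovered:
= 211.974 * 91.0 / 100 = 192.89634 tonnes
Metal lost to tailings:
= 211.974 - 192.89634
= 19.0777 tonnes


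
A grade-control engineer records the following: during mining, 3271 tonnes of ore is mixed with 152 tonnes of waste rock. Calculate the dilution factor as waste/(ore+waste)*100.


4.4405%

Total material = ore + waste
= 3271 + 152 = 3423 tonnes
Dilution = waste / total * 100
= 152 / 3423 * 100
= 0.04440549226 * 100
= 4.4405%


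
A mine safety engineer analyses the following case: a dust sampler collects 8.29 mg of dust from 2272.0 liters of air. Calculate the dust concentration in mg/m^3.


Convert liters to m^3: 1 m^3 = 1000 L
Concentration = mass / volume * 1000
= 8.29 / 2272.0 * 1000
= 0.003648767606 * 1000
= 3.6488 mg/m^3

3.6488 mg/m^3


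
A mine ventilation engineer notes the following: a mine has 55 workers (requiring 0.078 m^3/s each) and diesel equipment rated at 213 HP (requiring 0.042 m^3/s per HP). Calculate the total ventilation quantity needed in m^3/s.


Airflow for workers:
Q_people = 55 * 0.078 = 4.29 m^3/s
Airflow for diesel equipment:
Q_diesel = 213 * 0.042 = 8.946 m^3/s
Total ventilation:
Q_total = 4.29 + 8.946
= 13.236 m^3/s

13.236 m^3/s


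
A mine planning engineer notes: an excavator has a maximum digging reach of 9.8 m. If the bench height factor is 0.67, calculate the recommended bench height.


6.566 m

Bench height = reach * factor
= 9.8 * 0.67
= 6.566 m


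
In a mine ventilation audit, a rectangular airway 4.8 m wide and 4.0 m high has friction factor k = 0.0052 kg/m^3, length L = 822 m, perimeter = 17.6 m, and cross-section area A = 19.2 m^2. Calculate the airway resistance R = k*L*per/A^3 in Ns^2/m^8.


Compute the numerator:
k * L * per = 0.0052 * 822 * 17.6
= 75.22944
Compute the denominator:
A^3 = 19.2^3 = 7077.888
Resistance:
R = 75.22944 / 7077.888
= 0.0106 Ns^2/m^8

0.0106 Ns^2/m^8


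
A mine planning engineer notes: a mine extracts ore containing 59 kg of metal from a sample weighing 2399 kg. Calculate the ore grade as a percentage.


2.4594%

Ore grade = (metal mass / ore mass) * 100
= (59 / 2399) * 100
= 0.02459358066 * 100
= 2.4594%


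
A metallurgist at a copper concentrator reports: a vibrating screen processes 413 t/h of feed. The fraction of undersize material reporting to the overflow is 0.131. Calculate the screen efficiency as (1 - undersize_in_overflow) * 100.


Screen efficiency = (1 - fraction of undersize in overflow) * 100
= (1 - 0.131) * 100
= 0.869 * 100
= 86.9%

86.9%


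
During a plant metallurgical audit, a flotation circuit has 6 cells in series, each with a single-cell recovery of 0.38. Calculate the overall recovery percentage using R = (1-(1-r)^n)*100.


94.32%

Complement of single-cell recovery:
1 - r = 1 - 0.38 = 0.62
Raise to power n:
(1 - r)^6 = 0.62^6 = 0.05680023558
Overall recovery:
R = (1 - 0.05680023558) * 100
= 94.32%


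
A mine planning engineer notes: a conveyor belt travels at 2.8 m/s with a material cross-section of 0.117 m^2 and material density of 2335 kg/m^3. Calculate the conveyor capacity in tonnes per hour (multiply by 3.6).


Volumetric flow = speed * area
= 2.8 * 0.117 = 0.3276 m^3/s
Mass flow = volumetric * density
= 0.3276 * 2335 = 764.946 kg/s
Convert to t/h: multiply by 3.6
Capacity = 764.946 * 3.6
= 2753.8056 t/h

2753.8056 t/h


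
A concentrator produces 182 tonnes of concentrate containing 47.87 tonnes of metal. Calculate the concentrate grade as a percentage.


Grade = (metal in concentrate / concentrate mass) * 100
= (47.87 / 182) * 100
= 0.263021978 * 100
= 26.3022%

26.3022%


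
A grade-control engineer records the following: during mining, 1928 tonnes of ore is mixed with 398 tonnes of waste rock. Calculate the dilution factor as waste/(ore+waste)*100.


17.1109%

Total material = ore + waste
= 1928 + 398 = 2326 tonnes
Dilution = waste / total * 100
= 398 / 2326 * 100
= 0.1711092003 * 100
= 17.1109%


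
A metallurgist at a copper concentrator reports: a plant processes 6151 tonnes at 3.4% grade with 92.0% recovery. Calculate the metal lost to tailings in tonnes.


16.7307 tonnes

Total metal in feed:
= 6151 * 3.4 / 100 = 209.134 tonnes
Metal recovered:
= 209.134 * 92.0 / 100 = 192.40328 tonnes
Metal lost to tailings:
= 209.134 - 192.40328
= 16.7307 tonnes


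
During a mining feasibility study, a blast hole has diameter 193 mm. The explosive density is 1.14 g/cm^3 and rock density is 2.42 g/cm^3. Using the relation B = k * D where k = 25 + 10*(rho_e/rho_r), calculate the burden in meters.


First, compute k:
rho_e / rho_r = 1.14 / 2.42 = 0.4710743802
k = 25 + 10 * 0.4710743802 = 29.7107438
Then, compute burden:
B = k * D / 1000 = 29.7107438 * 193 / 1000
= 5734.173554 / 1000
= 5.7342 m

5.7342 m


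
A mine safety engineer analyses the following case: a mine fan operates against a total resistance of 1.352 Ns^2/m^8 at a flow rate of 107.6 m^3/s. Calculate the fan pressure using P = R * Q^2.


Compute Q^2:
Q^2 = 107.6^2 = 11577.76
Compute pressure:
P = R * Q^2 = 1.352 * 11577.76
= 15653.1315 Pa

15653.1315 Pa


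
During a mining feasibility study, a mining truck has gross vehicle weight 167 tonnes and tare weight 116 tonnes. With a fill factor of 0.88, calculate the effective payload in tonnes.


44.88 tonnes

Maximum payload = gross - tare
= 167 - 116 = 51 tonnes
Effective payload = max payload * fill factor
= 51 * 0.88
= 44.88 tonnes


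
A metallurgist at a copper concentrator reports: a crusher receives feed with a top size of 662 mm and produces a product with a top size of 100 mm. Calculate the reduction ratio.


6.62

Reduction ratio = feed size / product size
= 662 / 100
= 6.62


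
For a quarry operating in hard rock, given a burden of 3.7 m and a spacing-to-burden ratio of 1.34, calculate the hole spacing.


Spacing = burden * ratio
= 3.7 * 1.34
= 4.958 m

4.958 m


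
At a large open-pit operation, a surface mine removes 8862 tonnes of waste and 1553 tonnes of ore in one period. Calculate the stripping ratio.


Stripping ratio = waste tonnage / ore tonnage
= 8862 / 1553
= 5.7064

5.7064


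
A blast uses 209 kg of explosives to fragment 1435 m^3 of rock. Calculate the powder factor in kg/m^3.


Powder factor = explosive mass / rock volume
= 209 / 1435
= 0.1456 kg/m^3

0.1456 kg/m^3


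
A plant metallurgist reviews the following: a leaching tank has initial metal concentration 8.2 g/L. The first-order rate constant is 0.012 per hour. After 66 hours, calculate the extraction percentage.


Compute the exponent:
-k * t = -0.012 * 66 = -0.792
Remaining concentration:
C = 8.2 * exp(-0.792)
= 8.2 * 0.4529380128
= 3.714091705 g/L
Extracted = 8.2 - 3.714091705 = 4.485908295 g/L
Extraction % = 4.485908295 / 8.2 * 100
= 54.7062%

54.7062%


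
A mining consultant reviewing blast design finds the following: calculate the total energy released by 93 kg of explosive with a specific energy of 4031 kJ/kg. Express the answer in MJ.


374.883 MJ

Energy = mass * specific_energy / 1000
= 93 * 4031 / 1000
= 374883 / 1000
= 374.883 MJ


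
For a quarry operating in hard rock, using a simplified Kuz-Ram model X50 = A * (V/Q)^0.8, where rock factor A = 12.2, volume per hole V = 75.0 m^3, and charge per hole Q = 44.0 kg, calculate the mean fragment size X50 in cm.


Compute V/Q:
V/Q = 75.0 / 44.0 = 1.704545455
Raise to the power 0.8:
(V/Q)^0.8 = 1.704545455^0.8 = 1.532099143
Multiply by A:
X50 = 12.2 * 1.532099143
= 18.6916 cm

18.6916 cm


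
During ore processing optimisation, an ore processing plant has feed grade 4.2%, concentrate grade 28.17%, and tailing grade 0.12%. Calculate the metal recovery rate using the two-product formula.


Using the two-product formula:
R = 100 * c * (f - t) / (f * (c - t))
Numerator = 100 * 28.17 * (4.2 - 0.12)
= 100 * 28.17 * 4.08
= 11493.36
Denominator = 4.2 * (28.17 - 0.12)
= 4.2 * 28.05
= 117.81
R = 11493.36 / 117.81
= 97.5584%

97.5584%


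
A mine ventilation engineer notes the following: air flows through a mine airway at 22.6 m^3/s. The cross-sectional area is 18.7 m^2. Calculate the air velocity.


Velocity = flow rate / cross-sectional area
= 22.6 / 18.7
= 1.2086 m/s

1.2086 m/s


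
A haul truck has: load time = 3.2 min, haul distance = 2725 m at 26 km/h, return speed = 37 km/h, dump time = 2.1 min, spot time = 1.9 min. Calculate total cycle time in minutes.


Convert haul speed to m/min: 26 * 1000/60 = 433.3333333 m/min
Haul time = 2725 / 433.3333333 = 6.288461538 min
Convert return speed to m/min: 37 * 1000/60 = 616.6666667 m/min
Return time = 2725 / 616.6666667 = 4.418918919 min
Total cycle time:
= 3.2 + 6.288461538 + 2.1 + 4.418918919 + 1.9
= 17.9074 min

17.9074 min


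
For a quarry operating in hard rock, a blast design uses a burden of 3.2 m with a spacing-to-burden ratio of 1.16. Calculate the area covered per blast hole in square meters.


11.8784 m^2

First, find the spacing:
Spacing = burden * ratio = 3.2 * 1.16
= 3.712 m
Then, calculate the area:
Area = burden * spacing = 3.2 * 3.712
= 11.8784 m^2


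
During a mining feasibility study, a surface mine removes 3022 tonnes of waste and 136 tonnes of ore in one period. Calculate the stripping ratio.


22.2206

Stripping ratio = waste tonnage / ore tonnage
= 3022 / 136
= 22.2206


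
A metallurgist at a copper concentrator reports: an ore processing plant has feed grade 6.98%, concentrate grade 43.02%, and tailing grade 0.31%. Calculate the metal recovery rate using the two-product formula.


Using the two-product formula:
R = 100 * c * (f - t) / (f * (c - t))
Numerator = 100 * 43.02 * (6.98 - 0.31)
= 100 * 43.02 * 6.67
= 28694.34
Denominator = 6.98 * (43.02 - 0.31)
= 6.98 * 42.71
= 298.1158
R = 28694.34 / 298.1158
= 96.2523%

96.2523%


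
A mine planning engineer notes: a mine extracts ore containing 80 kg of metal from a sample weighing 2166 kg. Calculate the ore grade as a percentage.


3.6934%

Ore grade = (metal mass / ore mass) * 100
= (80 / 2166) * 100
= 0.03693444137 * 100
= 3.6934%


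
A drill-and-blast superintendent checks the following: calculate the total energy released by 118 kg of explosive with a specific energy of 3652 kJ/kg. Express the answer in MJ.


Energy = mass * specific_energy / 1000
= 118 * 3652 / 1000
= 430936 / 1000
= 430.936 MJ

430.936 MJ


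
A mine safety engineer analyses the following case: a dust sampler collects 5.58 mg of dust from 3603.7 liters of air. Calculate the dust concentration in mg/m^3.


1.5484 mg/m^3

Convert liters to m^3: 1 m^3 = 1000 L
Concentration = mass / volume * 1000
= 5.58 / 3603.7 * 1000
= 0.00154840858 * 1000
= 1.5484 mg/m^3


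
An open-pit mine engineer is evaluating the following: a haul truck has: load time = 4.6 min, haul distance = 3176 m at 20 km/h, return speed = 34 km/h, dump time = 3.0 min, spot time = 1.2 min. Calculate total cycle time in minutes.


23.9327 min

Convert haul speed to m/min: 20 * 1000/60 = 333.3333333 m/min
Haul time = 3176 / 333.3333333 = 9.528 min
Convert return speed to m/min: 34 * 1000/60 = 566.6666667 m/min
Return time = 3176 / 566.6666667 = 5.604705882 min
Total cycle time:
= 4.6 + 9.528 + 3.0 + 5.604705882 + 1.2
= 23.9327 min


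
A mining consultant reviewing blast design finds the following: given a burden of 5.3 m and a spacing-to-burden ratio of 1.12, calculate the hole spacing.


5.936 m

Spacing = burden * ratio
= 5.3 * 1.12
= 5.936 m


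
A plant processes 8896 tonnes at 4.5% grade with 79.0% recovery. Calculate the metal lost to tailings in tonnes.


84.0672 tonnes

Total metal in feed:
= 8896 * 4.5 / 100 = 400.32 tonnes
Metal recovered:
= 400.32 * 79.0 / 100 = 316.2528 tonnes
Metal lost to tailings:
= 400.32 - 316.2528
= 84.0672 tonnes


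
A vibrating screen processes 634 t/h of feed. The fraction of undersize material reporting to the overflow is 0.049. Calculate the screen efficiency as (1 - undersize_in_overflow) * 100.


Screen efficiency = (1 - fraction of undersize in overflow) * 100
= (1 - 0.049) * 100
= 0.951 * 100
= 95.1%

95.1%


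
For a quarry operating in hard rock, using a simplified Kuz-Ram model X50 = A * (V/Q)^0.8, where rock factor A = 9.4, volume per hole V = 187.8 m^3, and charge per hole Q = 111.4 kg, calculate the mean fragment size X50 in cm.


Compute V/Q:
V/Q = 187.8 / 111.4 = 1.685816876
Raise to the power 0.8:
(V/Q)^0.8 = 1.685816876^0.8 = 1.518617211
Multiply by A:
X50 = 9.4 * 1.518617211
= 14.275 cm

14.275 cm


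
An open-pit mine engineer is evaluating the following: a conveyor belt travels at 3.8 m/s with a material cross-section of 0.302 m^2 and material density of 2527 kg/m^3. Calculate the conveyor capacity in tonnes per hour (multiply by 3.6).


10439.9467 t/h

Volumetric flow = speed * area
= 3.8 * 0.302 = 1.1476 m^3/s
Mass flow = volumetric * density
= 1.1476 * 2527 = 2899.9852 kg/s
Convert to t/h: multiply by 3.6
Capacity = 2899.9852 * 3.6
= 10439.9467 t/h


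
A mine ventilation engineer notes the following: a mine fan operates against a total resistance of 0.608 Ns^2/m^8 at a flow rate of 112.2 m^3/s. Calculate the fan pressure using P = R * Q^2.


7654.0147 Pa

Compute Q^2:
Q^2 = 112.2^2 = 12588.84
Compute pressure:
P = R * Q^2 = 0.608 * 12588.84
= 7654.0147 Pa


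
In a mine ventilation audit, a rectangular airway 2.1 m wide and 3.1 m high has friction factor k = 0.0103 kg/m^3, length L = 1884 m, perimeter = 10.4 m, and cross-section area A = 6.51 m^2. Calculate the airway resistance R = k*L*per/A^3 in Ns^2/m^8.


0.7315 Ns^2/m^8

Compute the numerator:
k * L * per = 0.0103 * 1884 * 10.4
= 201.81408
Compute the denominator:
A^3 = 6.51^3 = 275.894451
Resistance:
R = 201.81408 / 275.894451
= 0.7315 Ns^2/m^8


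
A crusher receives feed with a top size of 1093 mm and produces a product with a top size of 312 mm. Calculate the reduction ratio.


3.5032

Reduction ratio = feed size / product size
= 1093 / 312
= 3.5032


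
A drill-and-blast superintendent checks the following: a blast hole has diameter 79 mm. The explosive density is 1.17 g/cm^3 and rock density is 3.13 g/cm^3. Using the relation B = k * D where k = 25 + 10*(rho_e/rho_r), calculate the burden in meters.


First, compute k:
rho_e / rho_r = 1.17 / 3.13 = 0.3738019169
k = 25 + 10 * 0.3738019169 = 28.73801917
Then, compute burden:
B = k * D / 1000 = 28.73801917 * 79 / 1000
= 2270.303514 / 1000
= 2.2703 m

2.2703 m


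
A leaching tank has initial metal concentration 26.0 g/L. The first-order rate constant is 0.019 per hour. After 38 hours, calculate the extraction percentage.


51.422%

Compute the exponent:
-k * t = -0.019 * 38 = -0.722
Remaining concentration:
C = 26.0 * exp(-0.722)
= 26.0 * 0.4857797243
= 12.63027283 g/L
Extracted = 26.0 - 12.63027283 = 13.36972717 g/L
Extraction % = 13.36972717 / 26.0 * 100
= 51.422%


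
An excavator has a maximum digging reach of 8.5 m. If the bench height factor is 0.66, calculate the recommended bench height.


5.61 m

Bench height = reach * factor
= 8.5 * 0.66
= 5.61 m


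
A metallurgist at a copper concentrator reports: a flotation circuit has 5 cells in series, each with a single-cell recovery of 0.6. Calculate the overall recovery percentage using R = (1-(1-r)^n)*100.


Complement of single-cell recovery:
1 - r = 1 - 0.6 = 0.4
Raise to power n:
(1 - r)^5 = 0.4^5 = 0.01024
Overall recovery:
R = (1 - 0.01024) * 100
= 98.976%

98.976%


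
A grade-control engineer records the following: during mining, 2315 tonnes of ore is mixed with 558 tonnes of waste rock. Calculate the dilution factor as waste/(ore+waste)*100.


Total material = ore + waste
= 2315 + 558 = 2873 tonnes
Dilution = waste / total * 100
= 558 / 2873 * 100
= 0.1942220675 * 100
= 19.4222%

19.4222%


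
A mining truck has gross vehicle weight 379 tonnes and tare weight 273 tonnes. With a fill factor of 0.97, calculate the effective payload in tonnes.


102.82 tonnes

Maximum payload = gross - tare
= 379 - 273 = 106 tonnes
Effective payload = max payload * fill factor
= 106 * 0.97
= 102.82 tonnes


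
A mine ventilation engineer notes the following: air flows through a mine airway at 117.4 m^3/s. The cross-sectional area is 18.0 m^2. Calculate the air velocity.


6.5222 m/s

Velocity = flow rate / cross-sectional area
= 117.4 / 18.0
= 6.5222 m/s


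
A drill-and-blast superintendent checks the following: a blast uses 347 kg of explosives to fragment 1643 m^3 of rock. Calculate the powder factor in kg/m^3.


0.2112 kg/m^3

Powder factor = explosive mass / rock volume
= 347 / 1643
= 0.2112 kg/m^3


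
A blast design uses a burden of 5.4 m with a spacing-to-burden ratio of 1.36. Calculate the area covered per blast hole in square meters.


First, find the spacing:
Spacing = burden * ratio = 5.4 * 1.36
= 7.344 m
Then, calculate the area:
Area = burden * spacing = 5.4 * 7.344
= 39.6576 m^2

39.6576 m^2


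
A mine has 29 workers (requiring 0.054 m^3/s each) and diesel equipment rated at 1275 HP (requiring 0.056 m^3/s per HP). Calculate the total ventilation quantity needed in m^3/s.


72.966 m^3/s

Airflow for workers:
Q_people = 29 * 0.054 = 1.566 m^3/s
Airflow for diesel equipment:
Q_diesel = 1275 * 0.056 = 71.4 m^3/s
Total ventilation:
Q_total = 1.566 + 71.4
= 72.966 m^3/s


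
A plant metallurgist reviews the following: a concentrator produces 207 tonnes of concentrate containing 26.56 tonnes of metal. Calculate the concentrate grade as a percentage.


12.8309%

Grade = (metal in concentrate / concentrate mass) * 100
= (26.56 / 207) * 100
= 0.1283091787 * 100
= 12.8309%


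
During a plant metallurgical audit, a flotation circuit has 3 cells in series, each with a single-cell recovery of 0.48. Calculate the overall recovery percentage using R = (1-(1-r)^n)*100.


85.9392%

Complement of single-cell recovery:
1 - r = 1 - 0.48 = 0.52
Raise to power n:
(1 - r)^3 = 0.52^3 = 0.140608
Overall recovery:
R = (1 - 0.140608) * 100
= 85.9392%


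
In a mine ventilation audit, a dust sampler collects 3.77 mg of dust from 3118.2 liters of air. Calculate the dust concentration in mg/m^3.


Convert liters to m^3: 1 m^3 = 1000 L
Concentration = mass / volume * 1000
= 3.77 / 3118.2 * 1000
= 0.001209030851 * 1000
= 1.209 mg/m^3

1.209 mg/m^3


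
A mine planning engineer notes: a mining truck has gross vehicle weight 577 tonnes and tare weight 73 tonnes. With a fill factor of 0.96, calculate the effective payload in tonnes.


483.84 tonnes

Maximum payload = gross - tare
= 577 - 73 = 504 tonnes
Effective payload = max payload * fill factor
= 504 * 0.96
= 483.84 tonnes


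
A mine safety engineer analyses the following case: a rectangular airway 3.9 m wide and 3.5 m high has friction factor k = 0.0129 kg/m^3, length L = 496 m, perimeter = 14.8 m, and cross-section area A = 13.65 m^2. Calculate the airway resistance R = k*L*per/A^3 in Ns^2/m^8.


0.0372 Ns^2/m^8

Compute the numerator:
k * L * per = 0.0129 * 496 * 14.8
= 94.69632
Compute the denominator:
A^3 = 13.65^3 = 2543.302125
Resistance:
R = 94.69632 / 2543.302125
= 0.0372 Ns^2/m^8


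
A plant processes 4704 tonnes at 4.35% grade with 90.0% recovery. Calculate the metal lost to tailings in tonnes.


Total metal in feed:
= 4704 * 4.35 / 100 = 204.624 tonnes
Metal recovered:
= 204.624 * 90.0 / 100 = 184.1616 tonnes
Metal lost to tailings:
= 204.624 - 184.1616
= 20.4624 tonnes

20.4624 tonnes


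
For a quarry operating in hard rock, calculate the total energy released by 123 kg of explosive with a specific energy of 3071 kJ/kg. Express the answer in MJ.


377.733 MJ

Energy = mass * specific_energy / 1000
= 123 * 3071 / 1000
= 377733 / 1000
= 377.733 MJ


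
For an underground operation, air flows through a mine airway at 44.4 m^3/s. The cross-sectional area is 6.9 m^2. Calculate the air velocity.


Velocity = flow rate / cross-sectional area
= 44.4 / 6.9
= 6.4348 m/s

6.4348 m/s


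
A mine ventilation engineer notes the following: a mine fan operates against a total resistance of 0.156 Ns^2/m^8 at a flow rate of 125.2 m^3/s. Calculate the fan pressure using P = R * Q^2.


Compute Q^2:
Q^2 = 125.2^2 = 15675.04
Compute pressure:
P = R * Q^2 = 0.156 * 15675.04
= 2445.3062 Pa

2445.3062 Pa


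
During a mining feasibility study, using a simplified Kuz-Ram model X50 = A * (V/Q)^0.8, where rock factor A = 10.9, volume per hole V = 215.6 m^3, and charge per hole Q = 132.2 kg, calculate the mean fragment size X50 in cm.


Compute V/Q:
V/Q = 215.6 / 132.2 = 1.63086233
Raise to the power 0.8:
(V/Q)^0.8 = 1.63086233^0.8 = 1.478883083
Multiply by A:
X50 = 10.9 * 1.478883083
= 16.1198 cm

16.1198 cm


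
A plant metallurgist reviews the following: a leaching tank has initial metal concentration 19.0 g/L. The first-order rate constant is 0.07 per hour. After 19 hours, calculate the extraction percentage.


Compute the exponent:
-k * t = -0.07 * 19 = -1.33
Remaining concentration:
C = 19.0 * exp(-1.33)
= 19.0 * 0.2644772613
= 5.025067965 g/L
Extracted = 19.0 - 5.025067965 = 13.97493204 g/L
Extraction % = 13.97493204 / 19.0 * 100
= 73.5523%

73.5523%


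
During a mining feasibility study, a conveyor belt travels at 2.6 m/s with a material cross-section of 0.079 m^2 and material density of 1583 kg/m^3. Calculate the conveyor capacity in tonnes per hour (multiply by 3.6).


Volumetric flow = speed * area
= 2.6 * 0.079 = 0.2054 m^3/s
Mass flow = volumetric * density
= 0.2054 * 1583 = 325.1482 kg/s
Convert to t/h: multiply by 3.6
Capacity = 325.1482 * 3.6
= 1170.5335 t/h

1170.5335 t/h


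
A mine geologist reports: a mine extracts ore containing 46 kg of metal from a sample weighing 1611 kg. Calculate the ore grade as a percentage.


Ore grade = (metal mass / ore mass) * 100
= (46 / 1611) * 100
= 0.02855369336 * 100
= 2.8554%

2.8554%


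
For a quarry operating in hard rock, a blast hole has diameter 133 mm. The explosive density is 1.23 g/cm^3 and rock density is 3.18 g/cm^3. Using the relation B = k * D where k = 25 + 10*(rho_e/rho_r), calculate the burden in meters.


3.8394 m

First, compute k:
rho_e / rho_r = 1.23 / 3.18 = 0.3867924528
k = 25 + 10 * 0.3867924528 = 28.86792453
Then, compute burden:
B = k * D / 1000 = 28.86792453 * 133 / 1000
= 3839.433962 / 1000
= 3.8394 m
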